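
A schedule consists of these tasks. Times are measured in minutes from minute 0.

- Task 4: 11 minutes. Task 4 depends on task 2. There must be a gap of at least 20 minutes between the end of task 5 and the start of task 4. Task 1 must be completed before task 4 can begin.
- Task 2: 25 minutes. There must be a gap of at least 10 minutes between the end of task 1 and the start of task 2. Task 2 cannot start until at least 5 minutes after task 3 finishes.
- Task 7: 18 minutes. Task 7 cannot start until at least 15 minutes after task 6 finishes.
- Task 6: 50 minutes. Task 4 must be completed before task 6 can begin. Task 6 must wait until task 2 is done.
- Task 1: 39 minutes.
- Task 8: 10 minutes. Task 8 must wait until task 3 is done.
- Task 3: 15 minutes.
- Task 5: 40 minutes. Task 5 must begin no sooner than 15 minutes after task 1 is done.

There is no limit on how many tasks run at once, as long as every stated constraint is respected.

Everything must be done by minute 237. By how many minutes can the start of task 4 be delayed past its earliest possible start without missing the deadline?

Nothing blocks task 3, so it runs from minute 0 to minute 15.
Task 1 can start immediately at minute 0; it finishes at minute 39.
Task 5 waits on task 1 (finishes minute 39, plus 15-minute gap → minute 54), so it starts at minute 54 and finishes at 54 + 40 = minute 94.
Task 2 needs all of task 1 (finishes minute 39, plus 10-minute gap → minute 49); task 3 (finishes minute 15, plus 5-minute gap → minute 20). That puts its earliest start at minute 49; it finishes at 49 + 25 = minute 74.
Task 4 cannot start until task 2 (finishes minute 74); task 5 (finishes minute 94, plus 20-minute gap → minute 114); task 1 (finishes minute 39). The controlling bound is minute 114, so task 4 finishes at 114 + 11 = minute 125.

Working backward from the deadline:
To finish by minute 237, task 7 (duration 18) must start no later than minute 219.
Task 6 has to be done before task 7 (must start by minute 219, minus 15-minute gap → minute 204). That means finishing by minute 204, i.e. starting by 204 − 50 = minute 154.
Task 4 has to be done before task 6 (must start by minute 154). That means finishing by minute 154, i.e. starting by 154 − 11 = minute 143.
So task 4 can start as early as minute 114 and as late as minute 143, giving 143 − 114 = 29 minutes of slack.

29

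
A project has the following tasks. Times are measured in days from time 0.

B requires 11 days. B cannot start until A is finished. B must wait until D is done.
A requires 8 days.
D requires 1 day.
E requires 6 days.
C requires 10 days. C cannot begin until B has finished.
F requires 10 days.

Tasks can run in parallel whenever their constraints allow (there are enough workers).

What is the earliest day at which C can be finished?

D has no prerequisites, so it starts at day 0 and finishes at day 1.
A has no prerequisites, so it starts at day 0 and finishes at day 8.
B cannot start until A (finishes day 8); D (finishes day 1). The controlling bound is day 8, so B finishes at 8 + 11 = day 19.
After B (finishes day 19), C can start at day 19 and finishes at day 29.

29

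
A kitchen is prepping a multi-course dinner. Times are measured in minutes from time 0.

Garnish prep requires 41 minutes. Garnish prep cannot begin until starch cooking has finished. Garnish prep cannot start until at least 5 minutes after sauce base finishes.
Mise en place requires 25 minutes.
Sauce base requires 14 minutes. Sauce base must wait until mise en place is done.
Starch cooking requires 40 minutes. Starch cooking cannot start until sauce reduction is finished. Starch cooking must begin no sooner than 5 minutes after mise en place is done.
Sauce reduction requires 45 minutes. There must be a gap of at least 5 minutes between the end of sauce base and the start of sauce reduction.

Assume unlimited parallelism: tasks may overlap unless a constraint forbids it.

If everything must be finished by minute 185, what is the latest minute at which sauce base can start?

Nothing follows garnish prep; the deadline of minute 185 is its only limit. It must start by 185 − 41 = minute 144.
Starch cooking feeds into garnish prep (must start by minute 144); so starch cooking must finish by minute 144 and therefore start by minute 104.
Since starch cooking (must start by minute 104) depends on it, sauce reduction must finish by minute 104. Backing off its 45-minute duration gives a latest start of minute 59.
Sauce base must finish in time for sauce reduction (must start by minute 59, minus 5-minute gap → minute 54); garnish prep (must start by minute 144, minus 5-minute gap → minute 139). The tightest is minute 54, so sauce base must start by 54 − 14 = minute 40.

40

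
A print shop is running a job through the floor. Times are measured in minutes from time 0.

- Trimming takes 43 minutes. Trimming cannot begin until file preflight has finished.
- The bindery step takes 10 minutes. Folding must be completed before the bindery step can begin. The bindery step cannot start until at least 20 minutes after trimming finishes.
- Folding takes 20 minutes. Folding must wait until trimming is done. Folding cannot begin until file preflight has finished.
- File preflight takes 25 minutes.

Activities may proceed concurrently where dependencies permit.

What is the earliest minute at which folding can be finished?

File preflight has no prerequisites, so it starts at minute 0 and finishes at minute 25.
Trimming cannot begin until file preflight (finishes minute 25). It runs from minute 25 to 25 + 43 = minute 68.
Folding has to wait for trimming (finishes minute 68); file preflight (finishes minute 25). The latest of these is minute 68, so folding runs minute 68 to 68 + 20 = minute 88.

88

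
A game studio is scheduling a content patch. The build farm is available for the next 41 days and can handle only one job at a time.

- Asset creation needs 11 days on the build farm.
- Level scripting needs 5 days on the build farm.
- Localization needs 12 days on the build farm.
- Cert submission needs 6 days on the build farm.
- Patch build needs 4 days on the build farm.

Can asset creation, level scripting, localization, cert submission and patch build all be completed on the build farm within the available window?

Running back to back, the jobs need 11 + 5 + 12 + 6 + 4 = 38 days on the build farm.
Since 38 ≤ 41, they fit within the window.

Yes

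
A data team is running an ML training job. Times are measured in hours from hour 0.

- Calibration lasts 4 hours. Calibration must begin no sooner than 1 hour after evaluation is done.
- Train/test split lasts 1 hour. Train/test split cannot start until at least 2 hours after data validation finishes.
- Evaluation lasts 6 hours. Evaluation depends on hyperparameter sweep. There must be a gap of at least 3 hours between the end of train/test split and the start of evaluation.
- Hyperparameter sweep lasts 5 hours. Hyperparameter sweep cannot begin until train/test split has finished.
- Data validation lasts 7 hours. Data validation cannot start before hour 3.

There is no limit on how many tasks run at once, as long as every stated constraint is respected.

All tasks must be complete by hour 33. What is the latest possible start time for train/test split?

Nothing follows calibration; the deadline of hour 33 is its only limit. It must start by 33 − 4 = hour 29.
Evaluation has to be done before calibration (must start by hour 29, minus 1-hour gap → hour 28). That means finishing by hour 28, i.e. starting by 28 − 6 = hour 22.
Hyperparameter sweep must finish before evaluation (must start by hour 22). With a 5-hour duration, hyperparameter sweep must start by 22 − 5 = hour 17.
Train/test split feeds hyperparameter sweep (must start by hour 17); evaluation (must start by hour 22, minus 3-hour gap → hour 19). Taking the minimum, train/test split must finish by hour 17 and start by 17 − 1 = hour 16.

16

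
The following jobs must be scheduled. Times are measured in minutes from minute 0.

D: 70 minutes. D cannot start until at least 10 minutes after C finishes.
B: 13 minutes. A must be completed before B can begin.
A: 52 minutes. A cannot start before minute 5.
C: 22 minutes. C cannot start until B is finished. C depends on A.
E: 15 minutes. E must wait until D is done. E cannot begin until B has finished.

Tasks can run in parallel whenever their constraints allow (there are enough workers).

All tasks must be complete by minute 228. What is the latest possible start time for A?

46

To finish by minute 228, E (duration 15) must start no later than minute 213.
Since E (must start by minute 213) depends on it, D must finish by minute 213. Backing off its 70-minute duration gives a latest start of minute 143.
C feeds into D (must start by minute 143, minus 10-minute gap → minute 133); so C must finish by minute 133 and therefore start by minute 111.
B feeds C (must start by minute 111); E (must start by minute 213). Taking the minimum, B must finish by minute 111 and start by 111 − 13 = minute 98.
A must finish in time for B (must start by minute 98); C (must start by minute 111). The tightest is minute 98, so A must start by 98 − 52 = minute 46.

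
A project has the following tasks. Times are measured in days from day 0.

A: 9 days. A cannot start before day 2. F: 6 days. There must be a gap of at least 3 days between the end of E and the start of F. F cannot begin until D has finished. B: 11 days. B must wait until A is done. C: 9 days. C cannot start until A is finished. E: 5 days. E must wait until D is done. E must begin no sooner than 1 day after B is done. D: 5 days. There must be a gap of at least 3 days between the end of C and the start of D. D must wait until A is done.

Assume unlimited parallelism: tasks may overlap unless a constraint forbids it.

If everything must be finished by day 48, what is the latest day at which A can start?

8

To finish by day 48, F (duration 6) must start no later than day 42.
E must finish before F (must start by day 42, minus 3-day gap → day 39). With a 5-day duration, E must start by 39 − 5 = day 34.
B must finish before E (must start by day 34, minus 1-day gap → day 33). With an 11-day duration, B must start by 33 − 11 = day 22.
D must finish in time for E (must start by day 34); F (must start by day 42). The tightest is day 34, so D must start by 34 − 5 = day 29.
C feeds into D (must start by day 29, minus 3-day gap → day 26); so C must finish by day 26 and therefore start by day 17.
For A: B (must start by day 22); C (must start by day 17); D (must start by day 29). The most restrictive is day 17; with a 9-day duration, A must start by day 8.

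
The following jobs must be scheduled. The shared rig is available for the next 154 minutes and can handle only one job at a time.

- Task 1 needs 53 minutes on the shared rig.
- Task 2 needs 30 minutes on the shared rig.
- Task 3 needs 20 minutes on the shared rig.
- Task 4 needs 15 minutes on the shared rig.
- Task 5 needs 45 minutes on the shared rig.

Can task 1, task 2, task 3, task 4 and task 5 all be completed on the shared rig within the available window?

Running back to back, the jobs need 53 + 30 + 20 + 15 + 45 = 163 minutes on the shared rig.
Since 163 > 154, they cannot all fit.

No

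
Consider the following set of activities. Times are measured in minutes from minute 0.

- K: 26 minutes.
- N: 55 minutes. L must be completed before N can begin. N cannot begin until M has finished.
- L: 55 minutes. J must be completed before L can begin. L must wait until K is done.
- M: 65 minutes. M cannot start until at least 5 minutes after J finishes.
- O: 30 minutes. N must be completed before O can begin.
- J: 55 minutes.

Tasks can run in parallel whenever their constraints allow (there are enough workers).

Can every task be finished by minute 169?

No

K has no prerequisites, so it starts at minute 0 and finishes at minute 26.
J has no prerequisites, so it starts at minute 0 and finishes at minute 55.
After J (finishes minute 55, plus 5-minute gap → minute 60), M can start at minute 60 and finishes at minute 125.
L needs all of J (finishes minute 55); K (finishes minute 26). That puts its earliest start at minute 55; it finishes at 55 + 55 = minute 110.
N cannot start until L (finishes minute 110); M (finishes minute 125). The controlling bound is minute 125, so N finishes at 125 + 55 = minute 180.
O cannot begin until N (finishes minute 180). It runs from minute 180 to 180 + 30 = minute 210.
The earliest everything can be done is minute 210, which is after the deadline of 169, so it is not possible.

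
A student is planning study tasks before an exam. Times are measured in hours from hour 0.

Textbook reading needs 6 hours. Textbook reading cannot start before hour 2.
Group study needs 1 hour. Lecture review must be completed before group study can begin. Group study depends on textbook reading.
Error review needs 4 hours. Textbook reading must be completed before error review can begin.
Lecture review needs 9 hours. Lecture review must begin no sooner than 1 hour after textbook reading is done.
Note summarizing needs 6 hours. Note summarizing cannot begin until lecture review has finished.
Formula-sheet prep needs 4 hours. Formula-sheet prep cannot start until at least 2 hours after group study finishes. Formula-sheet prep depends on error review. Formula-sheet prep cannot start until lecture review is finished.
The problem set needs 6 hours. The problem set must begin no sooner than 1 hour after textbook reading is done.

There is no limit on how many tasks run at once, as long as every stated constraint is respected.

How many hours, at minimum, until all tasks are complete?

Textbook reading cannot begin until its own release at hour 2. It runs from hour 2 to 2 + 6 = hour 8.
Error review cannot begin until textbook reading (finishes hour 8). It runs from hour 8 to 8 + 4 = hour 12.
After textbook reading (finishes hour 8, plus 1-hour gap → hour 9), the problem set can start at hour 9 and finishes at hour 15.
Lecture review waits on textbook reading (finishes hour 8, plus 1-hour gap → hour 9), so it starts at hour 9 and finishes at 9 + 9 = hour 18.
Note summarizing cannot begin until lecture review (finishes hour 18). It runs from hour 18 to 18 + 6 = hour 24.
Group study cannot start until lecture review (finishes hour 18); textbook reading (finishes hour 8). The controlling bound is hour 18, so group study finishes at 18 + 1 = hour 19.
Formula-sheet prep needs all of group study (finishes hour 19, plus 2-hour gap → hour 21); error review (finishes hour 12); lecture review (finishes hour 18). That puts its earliest start at hour 21; it finishes at 21 + 4 = hour 25.
All tasks are finished once the last one completes. Finish times: Textbook reading at 8, Lecture review at 18, The problem set at 15, Error review at 12, Group study at 19, Note summarizing at 24, Formula-sheet prep at 25. The latest is hour 25.

25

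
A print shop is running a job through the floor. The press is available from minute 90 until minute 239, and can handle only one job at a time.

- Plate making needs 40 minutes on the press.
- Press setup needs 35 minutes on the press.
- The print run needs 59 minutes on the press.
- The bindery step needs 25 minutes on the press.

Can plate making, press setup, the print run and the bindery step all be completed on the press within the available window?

No

The press window is 239 − 90 = 149 minutes.
Running back to back, the jobs need 40 + 35 + 59 + 25 = 159 minutes on the press.
Since 159 > 149, they cannot all fit.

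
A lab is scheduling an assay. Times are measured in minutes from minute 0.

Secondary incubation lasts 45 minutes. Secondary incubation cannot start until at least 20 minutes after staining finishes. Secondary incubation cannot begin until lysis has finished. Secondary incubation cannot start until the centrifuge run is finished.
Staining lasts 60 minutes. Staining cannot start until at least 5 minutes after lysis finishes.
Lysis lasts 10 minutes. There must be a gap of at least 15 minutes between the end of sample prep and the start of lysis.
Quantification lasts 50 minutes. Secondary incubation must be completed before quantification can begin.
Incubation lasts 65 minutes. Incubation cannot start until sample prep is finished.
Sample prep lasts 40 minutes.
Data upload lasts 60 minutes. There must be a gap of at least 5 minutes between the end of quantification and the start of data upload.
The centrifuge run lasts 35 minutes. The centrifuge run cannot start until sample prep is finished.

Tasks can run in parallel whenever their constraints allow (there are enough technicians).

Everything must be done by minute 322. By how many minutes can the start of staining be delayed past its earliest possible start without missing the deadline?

12

Sample prep can start immediately at minute 0; it finishes at minute 40.
After sample prep (finishes minute 40, plus 15-minute gap → minute 55), lysis can start at minute 55 and finishes at minute 65.
Staining cannot begin until lysis (finishes minute 65, plus 5-minute gap → minute 70). It runs from minute 70 to 70 + 60 = minute 130.

Working backward from the deadline:
Data upload must finish by minute 322; it takes 60 minutes, so it must start by 322 − 60 = minute 262.
Quantification must finish before data upload (must start by minute 262, minus 5-minute gap → minute 257). With a 50-minute duration, quantification must start by 257 − 50 = minute 207.
Since quantification (must start by minute 207) depends on it, secondary incubation must finish by minute 207. Backing off its 45-minute duration gives a latest start of minute 162.
Staining has to be done before secondary incubation (must start by minute 162, minus 20-minute gap → minute 142). That means finishing by minute 142, i.e. starting by 142 − 60 = minute 82.
So staining can start as early as minute 70 and as late as minute 82, giving 82 − 70 = 12 minutes of slack.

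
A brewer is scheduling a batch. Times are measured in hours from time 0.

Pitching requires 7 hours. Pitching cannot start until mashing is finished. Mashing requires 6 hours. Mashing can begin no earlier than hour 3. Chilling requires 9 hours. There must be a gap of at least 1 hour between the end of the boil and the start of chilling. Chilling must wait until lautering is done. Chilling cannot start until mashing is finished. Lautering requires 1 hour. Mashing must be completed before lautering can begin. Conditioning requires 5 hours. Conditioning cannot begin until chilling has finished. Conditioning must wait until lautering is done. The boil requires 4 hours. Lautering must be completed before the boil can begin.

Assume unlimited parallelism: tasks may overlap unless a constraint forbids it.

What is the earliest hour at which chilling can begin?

15

Mashing waits on its own release at hour 3, so it starts at hour 3 and finishes at 3 + 6 = hour 9.
Lautering cannot begin until mashing (finishes hour 9). It runs from hour 9 to 9 + 1 = hour 10.
The boil cannot begin until lautering (finishes hour 10). It runs from hour 10 to 10 + 4 = hour 14.
Chilling waits on the boil (finishes hour 14, plus 1-hour gap → hour 15); lautering (finishes hour 10); mashing (finishes hour 9). The latest of these is hour 15, which is the earliest chilling can start.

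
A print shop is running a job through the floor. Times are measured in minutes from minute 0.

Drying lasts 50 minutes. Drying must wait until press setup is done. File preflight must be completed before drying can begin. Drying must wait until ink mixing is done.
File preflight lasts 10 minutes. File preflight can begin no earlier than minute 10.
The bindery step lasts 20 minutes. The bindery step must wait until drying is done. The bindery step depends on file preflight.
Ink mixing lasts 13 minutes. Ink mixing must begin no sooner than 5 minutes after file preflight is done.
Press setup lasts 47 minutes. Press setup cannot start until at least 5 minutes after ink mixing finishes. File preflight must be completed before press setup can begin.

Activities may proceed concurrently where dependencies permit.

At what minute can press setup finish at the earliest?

File preflight cannot begin until its own release at minute 10. It runs from minute 10 to 10 + 10 = minute 20.
Ink mixing cannot begin until file preflight (finishes minute 20, plus 5-minute gap → minute 25). It runs from minute 25 to 25 + 13 = minute 38.
For press setup: ink mixing (finishes minute 38, plus 5-minute gap → minute 43); file preflight (finishes minute 20). Taking the maximum gives a start of minute 43, and it finishes at 43 + 47 = minute 90.

90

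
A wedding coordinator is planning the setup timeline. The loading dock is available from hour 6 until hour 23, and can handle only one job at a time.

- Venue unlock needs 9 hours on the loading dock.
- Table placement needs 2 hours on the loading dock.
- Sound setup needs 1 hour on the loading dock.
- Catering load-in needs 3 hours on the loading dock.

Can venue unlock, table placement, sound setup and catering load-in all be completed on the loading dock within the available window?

Yes

The loading dock window is 23 − 6 = 17 hours.
Running back to back, the jobs need 9 + 2 + 1 + 3 = 15 hours on the loading dock.
Since 15 ≤ 17, they fit within the window.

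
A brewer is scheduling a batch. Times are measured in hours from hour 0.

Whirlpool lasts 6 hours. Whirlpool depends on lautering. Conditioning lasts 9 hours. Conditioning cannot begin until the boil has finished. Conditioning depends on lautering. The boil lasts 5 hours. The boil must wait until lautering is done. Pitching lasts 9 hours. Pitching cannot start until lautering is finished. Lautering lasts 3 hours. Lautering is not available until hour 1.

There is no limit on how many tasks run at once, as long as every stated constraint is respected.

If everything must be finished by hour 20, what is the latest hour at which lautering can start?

Conditioning has no dependents, so it just needs to finish by hour 20. Starting by 20 − 9 = hour 11 achieves that.
The boil feeds into conditioning (must start by hour 11); so the boil must finish by hour 11 and therefore start by hour 6.
Whirlpool must finish by hour 20; it takes 6 hours, so it must start by 20 − 6 = hour 14.
Nothing follows pitching; the deadline of hour 20 is its only limit. It must start by 20 − 9 = hour 11.
Lautering must finish in time for the boil (must start by hour 6); whirlpool (must start by hour 14); pitching (must start by hour 11); conditioning (must start by hour 11). The tightest is hour 6, so lautering must start by 6 − 3 = hour 3.

3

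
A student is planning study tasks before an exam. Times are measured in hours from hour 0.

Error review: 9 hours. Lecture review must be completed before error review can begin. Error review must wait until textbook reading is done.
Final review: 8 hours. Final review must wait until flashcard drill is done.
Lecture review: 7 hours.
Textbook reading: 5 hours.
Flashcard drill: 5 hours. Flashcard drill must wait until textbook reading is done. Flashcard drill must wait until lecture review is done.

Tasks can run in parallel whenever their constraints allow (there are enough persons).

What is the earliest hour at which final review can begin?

Nothing blocks lecture review, so it runs from hour 0 to hour 7.
Textbook reading can start immediately at hour 0; it finishes at hour 5.
Flashcard drill cannot start until textbook reading (finishes hour 5); lecture review (finishes hour 7). The controlling bound is hour 7, so flashcard drill finishes at 7 + 5 = hour 12.
Final review waits on flashcard drill (finishes hour 12), so the earliest it can start is hour 12.

12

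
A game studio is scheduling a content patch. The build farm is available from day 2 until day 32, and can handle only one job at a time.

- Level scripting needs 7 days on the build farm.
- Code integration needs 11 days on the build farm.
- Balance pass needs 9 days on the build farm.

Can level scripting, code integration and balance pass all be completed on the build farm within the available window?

Yes

The build farm window is 32 − 2 = 30 days.
Running back to back, the jobs need 7 + 11 + 9 = 27 days on the build farm.
Since 27 ≤ 30, they fit within the window.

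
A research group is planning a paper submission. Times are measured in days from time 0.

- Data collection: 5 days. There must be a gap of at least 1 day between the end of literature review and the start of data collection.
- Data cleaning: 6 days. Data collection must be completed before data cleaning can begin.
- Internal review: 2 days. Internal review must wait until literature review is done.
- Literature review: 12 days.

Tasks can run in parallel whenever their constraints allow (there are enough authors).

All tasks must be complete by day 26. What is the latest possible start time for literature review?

2

Data cleaning has no dependents, so it just needs to finish by day 26. Starting by 26 − 6 = day 20 achieves that.
Since data cleaning (must start by day 20) depends on it, data collection must finish by day 20. Backing off its 5-day duration gives a latest start of day 15.
Internal review must finish by day 26; it takes 2 days, so it must start by 26 − 2 = day 24.
For literature review: data collection (must start by day 15, minus 1-day gap → day 14); internal review (must start by day 24). The most restrictive is day 14; with a 12-day duration, literature review must start by day 2.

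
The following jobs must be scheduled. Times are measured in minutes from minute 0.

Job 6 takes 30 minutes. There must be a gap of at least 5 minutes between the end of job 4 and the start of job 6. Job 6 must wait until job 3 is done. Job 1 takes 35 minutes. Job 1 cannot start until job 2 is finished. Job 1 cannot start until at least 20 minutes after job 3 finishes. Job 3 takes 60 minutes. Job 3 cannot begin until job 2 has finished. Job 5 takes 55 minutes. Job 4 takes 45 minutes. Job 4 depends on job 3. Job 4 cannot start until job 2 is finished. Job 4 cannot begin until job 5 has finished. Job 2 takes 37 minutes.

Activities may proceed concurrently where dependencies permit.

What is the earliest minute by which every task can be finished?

177

Job 5 can start immediately at minute 0; it finishes at minute 55.
Job 2 has no prerequisites, so it starts at minute 0 and finishes at minute 37.
Job 3 cannot begin until job 2 (finishes minute 37). It runs from minute 37 to 37 + 60 = minute 97.
Job 4 has to wait for job 3 (finishes minute 97); job 2 (finishes minute 37); job 5 (finishes minute 55). The latest of these is minute 97, so job 4 runs minute 97 to 97 + 45 = minute 142.
Job 6 needs all of job 4 (finishes minute 142, plus 5-minute gap → minute 147); job 3 (finishes minute 97). That puts its earliest start at minute 147; it finishes at 147 + 30 = minute 177.
Job 1 needs all of job 2 (finishes minute 37); job 3 (finishes minute 97, plus 20-minute gap → minute 117). That puts its earliest start at minute 117; it finishes at 117 + 35 = minute 152.
All tasks are finished once the last one completes. Finish times: Job 1 at 152, Job 2 at 37, Job 3 at 97, Job 4 at 142, Job 5 at 55, Job 6 at 177. The latest is minute 177.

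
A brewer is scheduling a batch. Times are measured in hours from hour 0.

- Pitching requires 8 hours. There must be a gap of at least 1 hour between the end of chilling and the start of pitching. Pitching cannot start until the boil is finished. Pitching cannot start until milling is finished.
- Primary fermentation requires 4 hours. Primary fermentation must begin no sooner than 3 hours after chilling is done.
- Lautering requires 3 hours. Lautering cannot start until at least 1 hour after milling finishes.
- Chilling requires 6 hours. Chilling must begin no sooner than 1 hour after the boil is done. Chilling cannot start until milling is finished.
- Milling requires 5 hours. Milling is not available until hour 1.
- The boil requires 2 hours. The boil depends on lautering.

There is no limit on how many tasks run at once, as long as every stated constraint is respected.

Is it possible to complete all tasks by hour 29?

After its own release at hour 1, milling can start at hour 1 and finishes at hour 6.
Lautering waits on milling (finishes hour 6, plus 1-hour gap → hour 7), so it starts at hour 7 and finishes at 7 + 3 = hour 10.
The boil waits on lautering (finishes hour 10), so it starts at hour 10 and finishes at 10 + 2 = hour 12.
For chilling: the boil (finishes hour 12, plus 1-hour gap → hour 13); milling (finishes hour 6). Taking the maximum gives a start of hour 13, and it finishes at 13 + 6 = hour 19.
After chilling (finishes hour 19, plus 3-hour gap → hour 22), primary fermentation can start at hour 22 and finishes at hour 26.
For pitching: chilling (finishes hour 19, plus 1-hour gap → hour 20); the boil (finishes hour 12); milling (finishes hour 6). Taking the maximum gives a start of hour 20, and it finishes at 20 + 8 = hour 28.
Every task is finished by hour 28, which is no later than the deadline of 29, so the schedule is feasible.

Yes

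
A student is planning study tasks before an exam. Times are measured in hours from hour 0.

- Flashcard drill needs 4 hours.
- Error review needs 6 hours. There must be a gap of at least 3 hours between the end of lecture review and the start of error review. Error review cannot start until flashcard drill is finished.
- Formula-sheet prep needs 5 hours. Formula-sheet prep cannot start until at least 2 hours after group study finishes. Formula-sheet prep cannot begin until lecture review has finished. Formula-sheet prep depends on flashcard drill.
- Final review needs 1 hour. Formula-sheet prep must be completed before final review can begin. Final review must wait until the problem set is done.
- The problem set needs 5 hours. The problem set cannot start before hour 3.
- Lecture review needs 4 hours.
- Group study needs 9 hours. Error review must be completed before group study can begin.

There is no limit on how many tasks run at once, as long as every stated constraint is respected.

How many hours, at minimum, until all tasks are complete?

30

Flashcard drill can start immediately at hour 0; it finishes at hour 4.
After its own release at hour 3, the problem set can start at hour 3 and finishes at hour 8.
Nothing blocks lecture review, so it runs from hour 0 to hour 4.
Error review has to wait for lecture review (finishes hour 4, plus 3-hour gap → hour 7); flashcard drill (finishes hour 4). The latest of these is hour 7, so error review runs hour 7 to 7 + 6 = hour 13.
After error review (finishes hour 13), group study can start at hour 13 and finishes at hour 22.
Formula-sheet prep cannot start until group study (finishes hour 22, plus 2-hour gap → hour 24); lecture review (finishes hour 4); flashcard drill (finishes hour 4). The controlling bound is hour 24, so formula-sheet prep finishes at 24 + 5 = hour 29.
For final review: formula-sheet prep (finishes hour 29); the problem set (finishes hour 8). Taking the maximum gives a start of hour 29, and it finishes at 29 + 1 = hour 30.
All tasks are finished once the last one completes. Finish times: Lecture review at 4, The problem set at 8, Flashcard drill at 4, Error review at 13, Group study at 22, Formula-sheet prep at 29, Final review at 30. The latest is hour 30.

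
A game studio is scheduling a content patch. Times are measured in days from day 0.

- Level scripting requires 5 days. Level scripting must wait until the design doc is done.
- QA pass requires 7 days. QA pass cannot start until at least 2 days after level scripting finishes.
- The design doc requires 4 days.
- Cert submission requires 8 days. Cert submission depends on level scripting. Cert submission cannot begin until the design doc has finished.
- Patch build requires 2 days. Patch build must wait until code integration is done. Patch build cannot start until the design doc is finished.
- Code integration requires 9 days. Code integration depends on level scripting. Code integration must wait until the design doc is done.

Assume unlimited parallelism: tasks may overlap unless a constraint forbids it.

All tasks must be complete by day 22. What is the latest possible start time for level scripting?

6

To finish by day 22, patch build (duration 2) must start no later than day 20.
Since patch build (must start by day 20) depends on it, code integration must finish by day 20. Backing off its 9-day duration gives a latest start of day 11.
Nothing follows QA pass; the deadline of day 22 is its only limit. It must start by 22 − 7 = day 15.
Cert submission has no dependents, so it just needs to finish by day 22. Starting by 22 − 8 = day 14 achieves that.
For level scripting: code integration (must start by day 11); QA pass (must start by day 15, minus 2-day gap → day 13); cert submission (must start by day 14). The most restrictive is day 11; with a 5-day duration, level scripting must start by day 6.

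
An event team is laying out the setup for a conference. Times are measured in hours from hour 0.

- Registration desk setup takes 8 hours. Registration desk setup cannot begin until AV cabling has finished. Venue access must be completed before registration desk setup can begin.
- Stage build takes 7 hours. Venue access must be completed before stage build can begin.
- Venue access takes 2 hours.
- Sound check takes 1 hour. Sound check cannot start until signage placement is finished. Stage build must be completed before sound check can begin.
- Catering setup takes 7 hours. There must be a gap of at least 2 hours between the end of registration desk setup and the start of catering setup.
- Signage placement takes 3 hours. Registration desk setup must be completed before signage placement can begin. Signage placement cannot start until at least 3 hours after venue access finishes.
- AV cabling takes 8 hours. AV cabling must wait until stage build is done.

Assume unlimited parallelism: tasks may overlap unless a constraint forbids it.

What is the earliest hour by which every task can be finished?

Venue access has no prerequisites, so it starts at hour 0 and finishes at hour 2.
Stage build cannot begin until venue access (finishes hour 2). It runs from hour 2 to 2 + 7 = hour 9.
After stage build (finishes hour 9), AV cabling can start at hour 9 and finishes at hour 17.
Registration desk setup needs all of AV cabling (finishes hour 17); venue access (finishes hour 2). That puts its earliest start at hour 17; it finishes at 17 + 8 = hour 25.
After registration desk setup (finishes hour 25, plus 2-hour gap → hour 27), catering setup can start at hour 27 and finishes at hour 34.
Signage placement cannot start until registration desk setup (finishes hour 25); venue access (finishes hour 2, plus 3-hour gap → hour 5). The controlling bound is hour 25, so signage placement finishes at 25 + 3 = hour 28.
Sound check has to wait for signage placement (finishes hour 28); stage build (finishes hour 9). The latest of these is hour 28, so sound check runs hour 28 to 28 + 1 = hour 29.
All tasks are finished once the last one completes. Finish times: Venue access at 2, Stage build at 9, AV cabling at 17, Registration desk setup at 25, Signage placement at 28, Catering setup at 34, Sound check at 29. The latest is hour 34.

34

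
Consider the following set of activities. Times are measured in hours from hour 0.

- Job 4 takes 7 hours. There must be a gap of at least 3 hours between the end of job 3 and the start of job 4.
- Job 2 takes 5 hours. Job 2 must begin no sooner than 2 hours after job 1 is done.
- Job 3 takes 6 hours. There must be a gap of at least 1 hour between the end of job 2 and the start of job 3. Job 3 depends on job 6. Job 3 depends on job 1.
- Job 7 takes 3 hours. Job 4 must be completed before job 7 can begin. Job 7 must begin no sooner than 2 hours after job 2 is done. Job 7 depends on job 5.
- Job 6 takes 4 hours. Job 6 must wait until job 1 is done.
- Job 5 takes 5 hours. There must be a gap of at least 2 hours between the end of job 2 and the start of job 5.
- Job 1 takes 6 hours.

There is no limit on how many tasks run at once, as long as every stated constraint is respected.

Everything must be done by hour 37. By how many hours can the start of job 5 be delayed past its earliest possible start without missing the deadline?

Job 1 can start immediately at hour 0; it finishes at hour 6.
Job 2 cannot begin until job 1 (finishes hour 6, plus 2-hour gap → hour 8). It runs from hour 8 to 8 + 5 = hour 13.
Job 5 cannot begin until job 2 (finishes hour 13, plus 2-hour gap → hour 15). It runs from hour 15 to 15 + 5 = hour 20.

Working backward from the deadline:
Nothing follows job 7; the deadline of hour 37 is its only limit. It must start by 37 − 3 = hour 34.
Job 5 feeds into job 7 (must start by hour 34); so job 5 must finish by hour 34 and therefore start by hour 29.
So job 5 can start as early as hour 15 and as late as hour 29, giving 29 − 15 = 14 hours of slack.

14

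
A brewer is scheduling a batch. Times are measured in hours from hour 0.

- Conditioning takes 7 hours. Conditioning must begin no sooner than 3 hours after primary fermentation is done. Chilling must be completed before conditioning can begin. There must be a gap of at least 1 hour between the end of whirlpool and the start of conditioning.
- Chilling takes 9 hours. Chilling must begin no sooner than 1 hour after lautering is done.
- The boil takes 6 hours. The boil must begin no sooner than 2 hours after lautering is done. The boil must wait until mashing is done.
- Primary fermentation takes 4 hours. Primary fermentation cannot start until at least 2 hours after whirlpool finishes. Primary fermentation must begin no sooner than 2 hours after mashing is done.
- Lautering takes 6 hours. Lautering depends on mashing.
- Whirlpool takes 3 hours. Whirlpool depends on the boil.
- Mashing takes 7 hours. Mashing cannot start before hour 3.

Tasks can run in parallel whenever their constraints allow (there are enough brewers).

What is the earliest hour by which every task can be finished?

43

Mashing cannot begin until its own release at hour 3. It runs from hour 3 to 3 + 7 = hour 10.
Lautering waits on mashing (finishes hour 10), so it starts at hour 10 and finishes at 10 + 6 = hour 16.
After lautering (finishes hour 16, plus 1-hour gap → hour 17), chilling can start at hour 17 and finishes at hour 26.
The boil cannot start until lautering (finishes hour 16, plus 2-hour gap → hour 18); mashing (finishes hour 10). The controlling bound is hour 18, so the boil finishes at 18 + 6 = hour 24.
Whirlpool waits on the boil (finishes hour 24), so it starts at hour 24 and finishes at 24 + 3 = hour 27.
For primary fermentation: whirlpool (finishes hour 27, plus 2-hour gap → hour 29); mashing (finishes hour 10, plus 2-hour gap → hour 12). Taking the maximum gives a start of hour 29, and it finishes at 29 + 4 = hour 33.
For conditioning: primary fermentation (finishes hour 33, plus 3-hour gap → hour 36); chilling (finishes hour 26); whirlpool (finishes hour 27, plus 1-hour gap → hour 28). Taking the maximum gives a start of hour 36, and it finishes at 36 + 7 = hour 43.
All tasks are finished once the last one completes. Finish times: Mashing at 10, Lautering at 16, The boil at 24, Whirlpool at 27, Chilling at 26, Primary fermentation at 33, Conditioning at 43. The latest is hour 43.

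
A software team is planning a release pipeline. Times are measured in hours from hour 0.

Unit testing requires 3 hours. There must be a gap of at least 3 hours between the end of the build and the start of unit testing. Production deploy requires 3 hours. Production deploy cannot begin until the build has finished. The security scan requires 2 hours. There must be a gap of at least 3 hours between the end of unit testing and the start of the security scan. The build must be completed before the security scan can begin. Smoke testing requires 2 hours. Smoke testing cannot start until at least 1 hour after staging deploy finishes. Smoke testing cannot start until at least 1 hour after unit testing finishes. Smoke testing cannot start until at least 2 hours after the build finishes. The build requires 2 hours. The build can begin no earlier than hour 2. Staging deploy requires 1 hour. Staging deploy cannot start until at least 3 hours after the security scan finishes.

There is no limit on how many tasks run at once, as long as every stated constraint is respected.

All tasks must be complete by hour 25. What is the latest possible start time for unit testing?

Nothing follows smoke testing; the deadline of hour 25 is its only limit. It must start by 25 − 2 = hour 23.
Staging deploy feeds into smoke testing (must start by hour 23, minus 1-hour gap → hour 22); so staging deploy must finish by hour 22 and therefore start by hour 21.
The security scan must finish before staging deploy (must start by hour 21, minus 3-hour gap → hour 18). With a 2-hour duration, the security scan must start by 18 − 2 = hour 16.
For unit testing: the security scan (must start by hour 16, minus 3-hour gap → hour 13); smoke testing (must start by hour 23, minus 1-hour gap → hour 22). The most restrictive is hour 13; with a 3-hour duration, unit testing must start by hour 10.

10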